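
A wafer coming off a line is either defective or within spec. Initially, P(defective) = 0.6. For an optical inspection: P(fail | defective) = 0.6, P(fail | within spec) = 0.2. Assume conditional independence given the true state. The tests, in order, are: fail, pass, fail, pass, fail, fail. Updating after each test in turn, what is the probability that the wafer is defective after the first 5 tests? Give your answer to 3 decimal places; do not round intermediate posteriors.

After 'fail': P(defective) = 0.6·0.6000 / (0.6·0.6000 + 0.2·0.4000) ≈ 0.8182
After 'pass': P(defective) = 0.4·0.8182 / (0.4·0.8182 + 0.8·0.1818) ≈ 0.6923
After 'fail': P(defective) = 0.6·0.6923 / (0.6·0.6923 + 0.2·0.3077) ≈ 0.8710
After 'pass': P(defective) = 0.4·0.8710 / (0.4·0.8710 + 0.8·0.1290) ≈ 0.7714
After 'fail': P(defective) = 0.6·0.7714 / (0.6·0.7714 + 0.2·0.2286) ≈ 0.9101

0.910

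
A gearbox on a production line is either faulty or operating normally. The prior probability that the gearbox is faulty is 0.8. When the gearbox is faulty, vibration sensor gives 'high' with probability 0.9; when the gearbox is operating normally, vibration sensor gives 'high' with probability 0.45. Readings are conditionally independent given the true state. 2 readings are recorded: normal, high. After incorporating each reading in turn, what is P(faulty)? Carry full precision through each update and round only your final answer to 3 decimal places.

0.593

Each posterior becomes the prior for the next update.
After 'normal': P(faulty) = 0.1·0.8000 / (0.1·0.8000 + 0.55·0.2000) ≈ 0.4211
After 'high': P(faulty) = 0.9·0.4211 / (0.9·0.4211 + 0.45·0.5789) ≈ 0.5926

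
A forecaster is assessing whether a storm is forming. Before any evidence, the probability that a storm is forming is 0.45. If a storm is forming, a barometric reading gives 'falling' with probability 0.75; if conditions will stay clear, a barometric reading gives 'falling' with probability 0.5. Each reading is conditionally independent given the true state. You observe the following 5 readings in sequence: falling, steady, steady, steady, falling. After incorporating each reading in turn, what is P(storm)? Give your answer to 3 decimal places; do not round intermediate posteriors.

After 'falling': P(storm) = 0.75·0.4500 / (0.75·0.4500 + 0.5·0.5500) ≈ 0.5510
After 'steady': P(storm) = 0.25·0.5510 / (0.25·0.5510 + 0.5·0.4490) ≈ 0.3803
After 'steady': P(storm) = 0.25·0.3803 / (0.25·0.3803 + 0.5·0.6197) ≈ 0.2348
After 'steady': P(storm) = 0.25·0.2348 / (0.25·0.2348 + 0.5·0.7652) ≈ 0.1330
After 'falling': P(storm) = 0.75·0.1330 / (0.75·0.1330 + 0.5·0.8670) ≈ 0.1871

0.187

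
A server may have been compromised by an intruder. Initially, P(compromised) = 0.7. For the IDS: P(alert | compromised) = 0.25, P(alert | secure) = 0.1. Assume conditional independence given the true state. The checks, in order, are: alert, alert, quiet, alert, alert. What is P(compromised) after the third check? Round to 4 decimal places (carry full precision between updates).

After 'alert': P(compromised) = 0.25·0.7000 / (0.25·0.7000 + 0.1·0.3000) ≈ 0.8537
After 'alert': P(compromised) = 0.25·0.8537 / (0.25·0.8537 + 0.1·0.1463) ≈ 0.9358
After 'quiet': P(compromised) = 0.75·0.9358 / (0.75·0.9358 + 0.9·0.0642) ≈ 0.9240

0.9240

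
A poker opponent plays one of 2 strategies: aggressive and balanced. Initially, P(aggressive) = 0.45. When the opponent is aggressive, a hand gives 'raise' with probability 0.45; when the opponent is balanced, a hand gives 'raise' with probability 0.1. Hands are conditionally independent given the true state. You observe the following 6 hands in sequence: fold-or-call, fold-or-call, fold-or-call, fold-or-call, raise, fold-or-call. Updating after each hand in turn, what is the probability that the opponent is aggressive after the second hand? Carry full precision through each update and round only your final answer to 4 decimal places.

Each posterior becomes the prior for the next update.
After 'fold-or-call': P(aggressive) = 0.55·0.4500 / (0.55·0.4500 + 0.9·0.5500) ≈ 0.3333
After 'fold-or-call': P(aggressive) = 0.55·0.3333 / (0.55·0.3333 + 0.9·0.6667) ≈ 0.2340

0.2340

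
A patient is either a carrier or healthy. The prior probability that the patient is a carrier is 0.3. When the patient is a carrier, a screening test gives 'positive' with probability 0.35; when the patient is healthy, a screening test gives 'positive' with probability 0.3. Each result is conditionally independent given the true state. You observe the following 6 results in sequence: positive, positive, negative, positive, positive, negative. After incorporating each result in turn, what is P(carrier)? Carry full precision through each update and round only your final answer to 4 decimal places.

0.4064

Apply Bayes' rule sequentially, carrying P(carrier) forward.
After 'positive': P(carrier) = 0.35·0.3000 / (0.35·0.3000 + 0.3·0.7000) ≈ 0.3333
After 'positive': P(carrier) = 0.35·0.3333 / (0.35·0.3333 + 0.3·0.6667) ≈ 0.3684
After 'negative': P(carrier) = 0.65·0.3684 / (0.65·0.3684 + 0.7·0.6316) ≈ 0.3514
After 'positive': P(carrier) = 0.35·0.3514 / (0.35·0.3514 + 0.3·0.6486) ≈ 0.3872
After 'positive': P(carrier) = 0.35·0.3872 / (0.35·0.3872 + 0.3·0.6128) ≈ 0.4244
After 'negative': P(carrier) = 0.65·0.4244 / (0.65·0.4244 + 0.7·0.5756) ≈ 0.4064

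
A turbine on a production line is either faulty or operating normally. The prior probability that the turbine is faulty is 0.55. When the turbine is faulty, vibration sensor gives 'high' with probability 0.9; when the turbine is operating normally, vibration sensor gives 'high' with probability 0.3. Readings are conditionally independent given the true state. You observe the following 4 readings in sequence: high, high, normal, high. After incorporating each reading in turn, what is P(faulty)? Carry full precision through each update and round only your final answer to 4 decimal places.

0.8250

After 'high': P(faulty) = 0.9·0.5500 / (0.9·0.5500 + 0.3·0.4500) ≈ 0.7857
After 'high': P(faulty) = 0.9·0.7857 / (0.9·0.7857 + 0.3·0.2143) ≈ 0.9167
After 'normal': P(faulty) = 0.1·0.9167 / (0.1·0.9167 + 0.7·0.0833) ≈ 0.6111
After 'high': P(faulty) = 0.9·0.6111 / (0.9·0.6111 + 0.3·0.3889) ≈ 0.8250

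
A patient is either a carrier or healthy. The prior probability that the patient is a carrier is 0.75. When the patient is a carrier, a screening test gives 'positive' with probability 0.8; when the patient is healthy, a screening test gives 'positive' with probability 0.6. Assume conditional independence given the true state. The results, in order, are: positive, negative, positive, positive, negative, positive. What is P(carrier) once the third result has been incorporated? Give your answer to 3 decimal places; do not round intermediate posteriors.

Each posterior becomes the prior for the next update.
After 'positive': P(carrier) = 0.8·0.7500 / (0.8·0.7500 + 0.6·0.2500) ≈ 0.8000
After 'negative': P(carrier) = 0.2·0.8000 / (0.2·0.8000 + 0.4·0.2000) ≈ 0.6667
After 'positive': P(carrier) = 0.8·0.6667 / (0.8·0.6667 + 0.6·0.3333) ≈ 0.7273

0.727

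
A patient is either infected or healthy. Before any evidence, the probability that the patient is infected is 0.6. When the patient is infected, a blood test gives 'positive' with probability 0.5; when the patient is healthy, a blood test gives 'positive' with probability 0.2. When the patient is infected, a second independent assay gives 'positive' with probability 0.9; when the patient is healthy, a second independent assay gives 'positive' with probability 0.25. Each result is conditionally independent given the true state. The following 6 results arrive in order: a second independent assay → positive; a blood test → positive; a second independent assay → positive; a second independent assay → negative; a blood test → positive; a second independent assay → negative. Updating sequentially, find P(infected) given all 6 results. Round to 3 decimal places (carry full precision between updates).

0.684

After a second independent assay='positive': P(infected) = 0.9·0.6000 / (0.9·0.6000 + 0.25·0.4000) ≈ 0.8438
After a blood test='positive': P(infected) = 0.5·0.8438 / (0.5·0.8438 + 0.2·0.1562) ≈ 0.9310
After a second independent assay='positive': P(infected) = 0.9·0.9310 / (0.9·0.9310 + 0.25·0.0690) ≈ 0.9798
After a second independent assay='negative': P(infected) = 0.1·0.9798 / (0.1·0.9798 + 0.75·0.0202) ≈ 0.8663
After a blood test='positive': P(infected) = 0.5·0.8663 / (0.5·0.8663 + 0.2·0.1337) ≈ 0.9419
After a second independent assay='negative': P(infected) = 0.1·0.9419 / (0.1·0.9419 + 0.75·0.0581) ≈ 0.6835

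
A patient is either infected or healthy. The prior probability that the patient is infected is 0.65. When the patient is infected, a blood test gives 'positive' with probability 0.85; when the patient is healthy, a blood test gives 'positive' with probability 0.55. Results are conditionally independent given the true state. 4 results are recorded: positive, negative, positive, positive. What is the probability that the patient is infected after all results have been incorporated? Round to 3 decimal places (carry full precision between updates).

0.696

Each posterior becomes the prior for the next update.
After 'positive': P(infected) = 0.85·0.6500 / (0.85·0.6500 + 0.55·0.3500) ≈ 0.7416
After 'negative': P(infected) = 0.15·0.7416 / (0.15·0.7416 + 0.45·0.2584) ≈ 0.4889
After 'positive': P(infected) = 0.85·0.4889 / (0.85·0.4889 + 0.55·0.5111) ≈ 0.5965
After 'positive': P(infected) = 0.85·0.5965 / (0.85·0.5965 + 0.55·0.4035) ≈ 0.6956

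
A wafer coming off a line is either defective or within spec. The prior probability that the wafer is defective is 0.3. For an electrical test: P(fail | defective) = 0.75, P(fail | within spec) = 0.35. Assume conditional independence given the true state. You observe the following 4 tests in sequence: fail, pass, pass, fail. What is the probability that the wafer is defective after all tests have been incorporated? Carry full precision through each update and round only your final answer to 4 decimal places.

0.2255

After 'fail': P(defective) = 0.75·0.3000 / (0.75·0.3000 + 0.35·0.7000) ≈ 0.4787
After 'pass': P(defective) = 0.25·0.4787 / (0.25·0.4787 + 0.65·0.5213) ≈ 0.2610
After 'pass': P(defective) = 0.25·0.2610 / (0.25·0.2610 + 0.65·0.7390) ≈ 0.1196
After 'fail': P(defective) = 0.75·0.1196 / (0.75·0.1196 + 0.35·0.8804) ≈ 0.2255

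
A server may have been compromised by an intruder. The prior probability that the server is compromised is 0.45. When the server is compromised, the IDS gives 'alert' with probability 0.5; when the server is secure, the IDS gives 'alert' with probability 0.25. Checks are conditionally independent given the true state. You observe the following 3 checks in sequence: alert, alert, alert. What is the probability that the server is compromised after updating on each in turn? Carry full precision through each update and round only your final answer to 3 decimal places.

Each posterior becomes the prior for the next update.
After 'alert': P(compromised) = 0.5·0.4500 / (0.5·0.4500 + 0.25·0.5500) ≈ 0.6207
After 'alert': P(compromised) = 0.5·0.6207 / (0.5·0.6207 + 0.25·0.3793) ≈ 0.7660
After 'alert': P(compromised) = 0.5·0.7660 / (0.5·0.7660 + 0.25·0.2340) ≈ 0.8675

0.867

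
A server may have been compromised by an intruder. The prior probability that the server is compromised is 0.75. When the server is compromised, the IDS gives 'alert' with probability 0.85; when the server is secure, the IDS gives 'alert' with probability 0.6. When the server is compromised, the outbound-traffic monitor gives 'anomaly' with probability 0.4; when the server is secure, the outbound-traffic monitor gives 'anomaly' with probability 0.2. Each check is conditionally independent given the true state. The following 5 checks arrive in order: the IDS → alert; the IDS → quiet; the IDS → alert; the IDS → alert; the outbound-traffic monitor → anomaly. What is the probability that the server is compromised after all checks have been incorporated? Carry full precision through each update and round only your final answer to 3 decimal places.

After the IDS='alert': P(compromised) = 0.85·0.7500 / (0.85·0.7500 + 0.6·0.2500) ≈ 0.8095
After the IDS='quiet': P(compromised) = 0.15·0.8095 / (0.15·0.8095 + 0.4·0.1905) ≈ 0.6145
After the IDS='alert': P(compromised) = 0.85·0.6145 / (0.85·0.6145 + 0.6·0.3855) ≈ 0.6930
After the IDS='alert': P(compromised) = 0.85·0.6930 / (0.85·0.6930 + 0.6·0.3070) ≈ 0.7618
After the outbound-traffic monitor='anomaly': P(compromised) = 0.4·0.7618 / (0.4·0.7618 + 0.2·0.2382) ≈ 0.8648

0.865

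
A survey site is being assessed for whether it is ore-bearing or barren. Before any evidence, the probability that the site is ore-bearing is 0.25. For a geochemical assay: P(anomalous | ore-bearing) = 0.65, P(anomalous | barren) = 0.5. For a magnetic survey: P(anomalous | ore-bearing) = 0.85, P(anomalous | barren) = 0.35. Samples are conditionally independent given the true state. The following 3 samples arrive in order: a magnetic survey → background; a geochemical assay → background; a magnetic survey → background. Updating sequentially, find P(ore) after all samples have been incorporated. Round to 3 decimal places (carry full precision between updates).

After a magnetic survey='background': P(ore) = 0.15·0.2500 / (0.15·0.2500 + 0.65·0.7500) ≈ 0.0714
After a geochemical assay='background': P(ore) = 0.35·0.0714 / (0.35·0.0714 + 0.5·0.9286) ≈ 0.0511
After a magnetic survey='background': P(ore) = 0.15·0.0511 / (0.15·0.0511 + 0.65·0.9489) ≈ 0.0123

0.012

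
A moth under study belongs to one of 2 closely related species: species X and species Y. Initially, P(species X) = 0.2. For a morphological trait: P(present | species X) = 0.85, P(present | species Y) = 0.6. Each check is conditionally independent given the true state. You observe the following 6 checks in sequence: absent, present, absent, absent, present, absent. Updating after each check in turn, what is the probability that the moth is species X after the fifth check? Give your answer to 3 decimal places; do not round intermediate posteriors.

After 'absent': P(species X) = 0.15·0.2000 / (0.15·0.2000 + 0.4·0.8000) ≈ 0.0857
After 'present': P(species X) = 0.85·0.0857 / (0.85·0.0857 + 0.6·0.9143) ≈ 0.1172
After 'absent': P(species X) = 0.15·0.1172 / (0.15·0.1172 + 0.4·0.8828) ≈ 0.0474
After 'absent': P(species X) = 0.15·0.0474 / (0.15·0.0474 + 0.4·0.9526) ≈ 0.0183
After 'present': P(species X) = 0.85·0.0183 / (0.85·0.0183 + 0.6·0.9817) ≈ 0.0258

0.026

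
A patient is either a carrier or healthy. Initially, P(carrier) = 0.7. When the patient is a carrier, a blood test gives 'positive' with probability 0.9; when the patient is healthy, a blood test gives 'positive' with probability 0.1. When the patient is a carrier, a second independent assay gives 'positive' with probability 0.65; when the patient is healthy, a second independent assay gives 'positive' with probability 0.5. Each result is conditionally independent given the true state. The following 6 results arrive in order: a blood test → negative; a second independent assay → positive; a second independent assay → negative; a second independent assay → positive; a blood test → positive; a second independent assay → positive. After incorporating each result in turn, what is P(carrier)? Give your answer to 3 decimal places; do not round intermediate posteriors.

0.782

After a blood test='negative': P(carrier) = 0.1·0.7000 / (0.1·0.7000 + 0.9·0.3000) ≈ 0.2059
After a second independent assay='positive': P(carrier) = 0.65·0.2059 / (0.65·0.2059 + 0.5·0.7941) ≈ 0.2521
After a second independent assay='negative': P(carrier) = 0.35·0.2521 / (0.35·0.2521 + 0.5·0.7479) ≈ 0.1909
After a second independent assay='positive': P(carrier) = 0.65·0.1909 / (0.65·0.1909 + 0.5·0.8091) ≈ 0.2347
After a blood test='positive': P(carrier) = 0.9·0.2347 / (0.9·0.2347 + 0.1·0.7653) ≈ 0.7341
After a second independent assay='positive': P(carrier) = 0.65·0.7341 / (0.65·0.7341 + 0.5·0.2659) ≈ 0.7821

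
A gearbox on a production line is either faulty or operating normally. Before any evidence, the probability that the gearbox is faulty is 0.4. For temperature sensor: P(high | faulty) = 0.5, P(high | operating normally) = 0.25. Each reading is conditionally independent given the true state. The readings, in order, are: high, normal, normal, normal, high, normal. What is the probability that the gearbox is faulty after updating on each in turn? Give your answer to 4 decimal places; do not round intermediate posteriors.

0.3450

Each posterior becomes the prior for the next update.
After 'high': P(faulty) = 0.5·0.4000 / (0.5·0.4000 + 0.25·0.6000) ≈ 0.5714
After 'normal': P(faulty) = 0.5·0.5714 / (0.5·0.5714 + 0.75·0.4286) ≈ 0.4706
After 'normal': P(faulty) = 0.5·0.4706 / (0.5·0.4706 + 0.75·0.5294) ≈ 0.3721
After 'normal': P(faulty) = 0.5·0.3721 / (0.5·0.3721 + 0.75·0.6279) ≈ 0.2832
After 'high': P(faulty) = 0.5·0.2832 / (0.5·0.2832 + 0.25·0.7168) ≈ 0.4414
After 'normal': P(faulty) = 0.5·0.4414 / (0.5·0.4414 + 0.75·0.5586) ≈ 0.3450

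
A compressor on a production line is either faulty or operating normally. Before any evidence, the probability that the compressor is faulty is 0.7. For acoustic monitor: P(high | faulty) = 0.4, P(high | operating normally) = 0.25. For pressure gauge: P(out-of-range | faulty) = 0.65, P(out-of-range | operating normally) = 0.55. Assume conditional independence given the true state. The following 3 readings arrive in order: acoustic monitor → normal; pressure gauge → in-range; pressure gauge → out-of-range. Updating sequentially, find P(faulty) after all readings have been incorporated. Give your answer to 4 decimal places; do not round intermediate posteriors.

0.6318

After acoustic monitor='normal': P(faulty) = 0.6·0.7000 / (0.6·0.7000 + 0.75·0.3000) ≈ 0.6512
After pressure gauge='in-range': P(faulty) = 0.35·0.6512 / (0.35·0.6512 + 0.45·0.3488) ≈ 0.5921
After pressure gauge='out-of-range': P(faulty) = 0.65·0.5921 / (0.65·0.5921 + 0.55·0.4079) ≈ 0.6318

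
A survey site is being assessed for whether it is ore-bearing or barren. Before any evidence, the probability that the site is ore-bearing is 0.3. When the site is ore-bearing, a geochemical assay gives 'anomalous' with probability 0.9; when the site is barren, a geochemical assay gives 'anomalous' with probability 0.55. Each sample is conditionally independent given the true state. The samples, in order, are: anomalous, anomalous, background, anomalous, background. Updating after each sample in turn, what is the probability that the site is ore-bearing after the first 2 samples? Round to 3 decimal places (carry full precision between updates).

0.534

Apply Bayes' rule sequentially, carrying P(ore) forward.
After 'anomalous': P(ore) = 0.9·0.3000 / (0.9·0.3000 + 0.55·0.7000) ≈ 0.4122
After 'anomalous': P(ore) = 0.9·0.4122 / (0.9·0.4122 + 0.55·0.5878) ≈ 0.5344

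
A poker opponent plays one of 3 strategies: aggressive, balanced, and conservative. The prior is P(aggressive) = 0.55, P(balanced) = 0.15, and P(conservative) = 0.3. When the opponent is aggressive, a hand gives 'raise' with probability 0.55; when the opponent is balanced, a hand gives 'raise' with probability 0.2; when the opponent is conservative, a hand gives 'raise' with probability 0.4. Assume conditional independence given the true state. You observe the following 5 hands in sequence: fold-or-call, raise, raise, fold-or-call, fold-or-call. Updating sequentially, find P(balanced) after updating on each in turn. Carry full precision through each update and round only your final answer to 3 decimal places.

After 'fold-or-call': normaliser = 0.45·0.5500 + 0.8·0.1500 + 0.6·0.3000; P(aggressive) ≈ 0.4521, P(balanced) ≈ 0.2192, P(conservative) ≈ 0.3288
After 'raise': normaliser = 0.55·0.4521 + 0.2·0.2192 + 0.4·0.3288; P(aggressive) ≈ 0.5864, P(balanced) ≈ 0.1034, P(conservative) ≈ 0.3102
After 'raise': normaliser = 0.55·0.5864 + 0.2·0.1034 + 0.4·0.3102; P(aggressive) ≈ 0.6902, P(balanced) ≈ 0.0443, P(conservative) ≈ 0.2655
After 'fold-or-call': normaliser = 0.45·0.6902 + 0.8·0.0443 + 0.6·0.2655; P(aggressive) ≈ 0.6147, P(balanced) ≈ 0.0701, P(conservative) ≈ 0.3153
After 'fold-or-call': normaliser = 0.45·0.6147 + 0.8·0.0701 + 0.6·0.3153; P(aggressive) ≈ 0.5301, P(balanced) ≈ 0.1074, P(conservative) ≈ 0.3625

0.107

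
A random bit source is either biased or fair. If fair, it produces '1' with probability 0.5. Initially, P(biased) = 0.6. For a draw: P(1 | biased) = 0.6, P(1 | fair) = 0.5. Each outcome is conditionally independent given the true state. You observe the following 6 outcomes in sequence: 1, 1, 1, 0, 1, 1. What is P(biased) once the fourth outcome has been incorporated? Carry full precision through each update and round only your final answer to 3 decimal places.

After '1': P(biased) = 0.6·0.6000 / (0.6·0.6000 + 0.5·0.4000) ≈ 0.6429
After '1': P(biased) = 0.6·0.6429 / (0.6·0.6429 + 0.5·0.3571) ≈ 0.6835
After '1': P(biased) = 0.6·0.6835 / (0.6·0.6835 + 0.5·0.3165) ≈ 0.7216
After '0': P(biased) = 0.4·0.7216 / (0.4·0.7216 + 0.5·0.2784) ≈ 0.6746

0.675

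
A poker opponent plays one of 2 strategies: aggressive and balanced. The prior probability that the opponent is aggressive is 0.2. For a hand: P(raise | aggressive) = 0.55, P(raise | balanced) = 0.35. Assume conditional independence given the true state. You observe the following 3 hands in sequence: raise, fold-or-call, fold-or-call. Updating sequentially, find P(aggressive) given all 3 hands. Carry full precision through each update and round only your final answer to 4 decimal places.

After 'raise': P(aggressive) = 0.55·0.2000 / (0.55·0.2000 + 0.35·0.8000) ≈ 0.2821
After 'fold-or-call': P(aggressive) = 0.45·0.2821 / (0.45·0.2821 + 0.65·0.7179) ≈ 0.2138
After 'fold-or-call': P(aggressive) = 0.45·0.2138 / (0.45·0.2138 + 0.65·0.7862) ≈ 0.1585

0.1585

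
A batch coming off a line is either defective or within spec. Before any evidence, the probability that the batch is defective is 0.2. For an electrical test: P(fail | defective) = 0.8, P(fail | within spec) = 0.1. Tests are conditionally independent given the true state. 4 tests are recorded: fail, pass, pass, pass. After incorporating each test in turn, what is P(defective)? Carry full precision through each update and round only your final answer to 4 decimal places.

0.0215

Apply Bayes' rule sequentially, carrying P(defective) forward.
After 'fail': P(defective) = 0.8·0.2000 / (0.8·0.2000 + 0.1·0.8000) ≈ 0.6667
After 'pass': P(defective) = 0.2·0.6667 / (0.2·0.6667 + 0.9·0.3333) ≈ 0.3077
After 'pass': P(defective) = 0.2·0.3077 / (0.2·0.3077 + 0.9·0.6923) ≈ 0.0899
After 'pass': P(defective) = 0.2·0.0899 / (0.2·0.0899 + 0.9·0.9101) ≈ 0.0215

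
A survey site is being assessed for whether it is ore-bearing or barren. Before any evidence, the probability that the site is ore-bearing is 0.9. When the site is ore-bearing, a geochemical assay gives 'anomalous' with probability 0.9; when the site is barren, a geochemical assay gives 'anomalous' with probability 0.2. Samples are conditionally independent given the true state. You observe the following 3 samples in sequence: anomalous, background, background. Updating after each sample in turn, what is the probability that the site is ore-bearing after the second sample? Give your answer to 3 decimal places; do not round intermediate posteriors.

Each posterior becomes the prior for the next update.
After 'anomalous': P(ore) = 0.9·0.9000 / (0.9·0.9000 + 0.2·0.1000) ≈ 0.9759
After 'background': P(ore) = 0.1·0.9759 / (0.1·0.9759 + 0.8·0.0241) ≈ 0.8351

0.835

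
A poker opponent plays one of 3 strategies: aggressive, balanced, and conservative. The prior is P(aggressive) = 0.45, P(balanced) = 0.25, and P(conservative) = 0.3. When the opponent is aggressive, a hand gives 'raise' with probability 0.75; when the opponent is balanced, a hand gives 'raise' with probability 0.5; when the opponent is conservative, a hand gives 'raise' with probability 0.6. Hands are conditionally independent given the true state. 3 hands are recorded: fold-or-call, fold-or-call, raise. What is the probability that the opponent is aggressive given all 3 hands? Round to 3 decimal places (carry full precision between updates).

0.260

After 'fold-or-call': normaliser = 0.25·0.4500 + 0.5·0.2500 + 0.4·0.3000; P(aggressive) ≈ 0.3147, P(balanced) ≈ 0.3497, P(conservative) ≈ 0.3357
After 'fold-or-call': normaliser = 0.25·0.3147 + 0.5·0.3497 + 0.4·0.3357; P(aggressive) ≈ 0.2029, P(balanced) ≈ 0.4509, P(conservative) ≈ 0.3463
After 'raise': normaliser = 0.75·0.2029 + 0.5·0.4509 + 0.6·0.3463; P(aggressive) ≈ 0.2600, P(balanced) ≈ 0.3851, P(conservative) ≈ 0.3549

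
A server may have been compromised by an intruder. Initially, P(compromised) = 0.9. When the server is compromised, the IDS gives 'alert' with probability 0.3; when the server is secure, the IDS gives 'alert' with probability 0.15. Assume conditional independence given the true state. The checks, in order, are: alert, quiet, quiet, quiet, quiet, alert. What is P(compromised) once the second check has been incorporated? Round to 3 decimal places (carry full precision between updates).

0.937

After 'alert': P(compromised) = 0.3·0.9000 / (0.3·0.9000 + 0.15·0.1000) ≈ 0.9474
After 'quiet': P(compromised) = 0.7·0.9474 / (0.7·0.9474 + 0.85·0.0526) ≈ 0.9368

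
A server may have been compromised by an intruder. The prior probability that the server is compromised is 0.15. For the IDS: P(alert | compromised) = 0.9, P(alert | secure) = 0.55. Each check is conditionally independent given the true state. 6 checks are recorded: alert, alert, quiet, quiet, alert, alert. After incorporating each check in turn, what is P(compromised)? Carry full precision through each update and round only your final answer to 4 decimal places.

0.0588

Each posterior becomes the prior for the next update.
After 'alert': P(compromised) = 0.9·0.1500 / (0.9·0.1500 + 0.55·0.8500) ≈ 0.2241
After 'alert': P(compromised) = 0.9·0.2241 / (0.9·0.2241 + 0.55·0.7759) ≈ 0.3209
After 'quiet': P(compromised) = 0.1·0.3209 / (0.1·0.3209 + 0.45·0.6791) ≈ 0.0950
After 'quiet': P(compromised) = 0.1·0.0950 / (0.1·0.0950 + 0.45·0.9050) ≈ 0.0228
After 'alert': P(compromised) = 0.9·0.0228 / (0.9·0.0228 + 0.55·0.9772) ≈ 0.0368
After 'alert': P(compromised) = 0.9·0.0368 / (0.9·0.0368 + 0.55·0.9632) ≈ 0.0588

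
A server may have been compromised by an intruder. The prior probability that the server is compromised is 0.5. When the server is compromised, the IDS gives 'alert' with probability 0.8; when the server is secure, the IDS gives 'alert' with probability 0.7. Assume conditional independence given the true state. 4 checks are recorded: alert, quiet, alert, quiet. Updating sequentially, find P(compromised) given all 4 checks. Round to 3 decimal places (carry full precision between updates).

0.367

After 'alert': P(compromised) = 0.8·0.5000 / (0.8·0.5000 + 0.7·0.5000) ≈ 0.5333
After 'quiet': P(compromised) = 0.2·0.5333 / (0.2·0.5333 + 0.3·0.4667) ≈ 0.4324
After 'alert': P(compromised) = 0.8·0.4324 / (0.8·0.4324 + 0.7·0.5676) ≈ 0.4655
After 'quiet': P(compromised) = 0.2·0.4655 / (0.2·0.4655 + 0.3·0.5345) ≈ 0.3673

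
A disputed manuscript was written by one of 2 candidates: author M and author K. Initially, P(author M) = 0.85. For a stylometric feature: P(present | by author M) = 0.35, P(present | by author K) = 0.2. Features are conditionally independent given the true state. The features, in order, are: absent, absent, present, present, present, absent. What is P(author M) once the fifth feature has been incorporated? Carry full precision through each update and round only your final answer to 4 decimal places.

After 'absent': P(author M) = 0.65·0.8500 / (0.65·0.8500 + 0.8·0.1500) ≈ 0.8216
After 'absent': P(author M) = 0.65·0.8216 / (0.65·0.8216 + 0.8·0.1784) ≈ 0.7891
After 'present': P(author M) = 0.35·0.7891 / (0.35·0.7891 + 0.2·0.2109) ≈ 0.8675
After 'present': P(author M) = 0.35·0.8675 / (0.35·0.8675 + 0.2·0.1325) ≈ 0.9197
After 'present': P(author M) = 0.35·0.9197 / (0.35·0.9197 + 0.2·0.0803) ≈ 0.9525

0.9525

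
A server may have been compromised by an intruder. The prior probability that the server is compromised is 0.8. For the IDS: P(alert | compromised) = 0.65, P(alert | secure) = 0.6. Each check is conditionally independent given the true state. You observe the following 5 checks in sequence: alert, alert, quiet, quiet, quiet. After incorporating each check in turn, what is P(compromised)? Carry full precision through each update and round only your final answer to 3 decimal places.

Each posterior becomes the prior for the next update.
After 'alert': P(compromised) = 0.65·0.8000 / (0.65·0.8000 + 0.6·0.2000) ≈ 0.8125
After 'alert': P(compromised) = 0.65·0.8125 / (0.65·0.8125 + 0.6·0.1875) ≈ 0.8244
After 'quiet': P(compromised) = 0.35·0.8244 / (0.35·0.8244 + 0.4·0.1756) ≈ 0.8042
After 'quiet': P(compromised) = 0.35·0.8042 / (0.35·0.8042 + 0.4·0.1958) ≈ 0.7823
After 'quiet': P(compromised) = 0.35·0.7823 / (0.35·0.7823 + 0.4·0.2177) ≈ 0.7587

0.759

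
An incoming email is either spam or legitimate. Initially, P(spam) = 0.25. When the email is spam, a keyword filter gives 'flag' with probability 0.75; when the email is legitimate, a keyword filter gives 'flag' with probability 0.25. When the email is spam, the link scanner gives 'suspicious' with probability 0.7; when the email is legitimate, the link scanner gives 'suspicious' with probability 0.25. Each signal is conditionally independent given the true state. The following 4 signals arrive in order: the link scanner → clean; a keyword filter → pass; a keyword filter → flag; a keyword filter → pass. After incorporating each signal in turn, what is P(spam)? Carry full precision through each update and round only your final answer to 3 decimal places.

0.043

Each posterior becomes the prior for the next update.
After the link scanner='clean': P(spam) = 0.3·0.2500 / (0.3·0.2500 + 0.75·0.7500) ≈ 0.1176
After a keyword filter='pass': P(spam) = 0.25·0.1176 / (0.25·0.1176 + 0.75·0.8824) ≈ 0.0426
After a keyword filter='flag': P(spam) = 0.75·0.0426 / (0.75·0.0426 + 0.25·0.9574) ≈ 0.1176
After a keyword filter='pass': P(spam) = 0.25·0.1176 / (0.25·0.1176 + 0.75·0.8824) ≈ 0.0426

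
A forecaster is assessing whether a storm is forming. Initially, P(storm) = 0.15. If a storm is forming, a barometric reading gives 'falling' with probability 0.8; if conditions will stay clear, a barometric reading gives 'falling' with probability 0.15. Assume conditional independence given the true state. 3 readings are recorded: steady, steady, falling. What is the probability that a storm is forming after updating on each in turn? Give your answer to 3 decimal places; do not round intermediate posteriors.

After 'steady': P(storm) = 0.2·0.1500 / (0.2·0.1500 + 0.85·0.8500) ≈ 0.0399
After 'steady': P(storm) = 0.2·0.0399 / (0.2·0.0399 + 0.85·0.9601) ≈ 0.0097
After 'falling': P(storm) = 0.8·0.0097 / (0.8·0.0097 + 0.15·0.9903) ≈ 0.0495

0.050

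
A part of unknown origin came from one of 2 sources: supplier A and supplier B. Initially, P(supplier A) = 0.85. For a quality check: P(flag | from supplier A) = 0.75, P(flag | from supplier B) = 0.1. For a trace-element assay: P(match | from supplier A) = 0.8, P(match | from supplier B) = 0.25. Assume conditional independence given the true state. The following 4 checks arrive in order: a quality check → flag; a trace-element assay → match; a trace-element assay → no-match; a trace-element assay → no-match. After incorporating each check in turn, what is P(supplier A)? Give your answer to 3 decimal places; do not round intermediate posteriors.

0.906

After a quality check='flag': P(supplier A) = 0.75·0.8500 / (0.75·0.8500 + 0.1·0.1500) ≈ 0.9770
After a trace-element assay='match': P(supplier A) = 0.8·0.9770 / (0.8·0.9770 + 0.25·0.0230) ≈ 0.9927
After a trace-element assay='no-match': P(supplier A) = 0.2·0.9927 / (0.2·0.9927 + 0.75·0.0073) ≈ 0.9732
After a trace-element assay='no-match': P(supplier A) = 0.2·0.9732 / (0.2·0.9732 + 0.75·0.0268) ≈ 0.9063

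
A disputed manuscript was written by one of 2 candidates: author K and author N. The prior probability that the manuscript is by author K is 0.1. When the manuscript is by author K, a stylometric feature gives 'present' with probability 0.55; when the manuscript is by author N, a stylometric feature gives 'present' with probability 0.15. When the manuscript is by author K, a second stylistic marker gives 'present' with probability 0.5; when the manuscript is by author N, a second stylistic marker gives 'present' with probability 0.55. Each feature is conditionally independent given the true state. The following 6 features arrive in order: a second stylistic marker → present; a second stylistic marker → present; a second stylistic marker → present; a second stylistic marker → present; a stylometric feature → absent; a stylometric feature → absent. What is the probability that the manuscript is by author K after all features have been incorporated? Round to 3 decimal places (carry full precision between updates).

Each posterior becomes the prior for the next update.
After a second stylistic marker='present': P(author K) = 0.5·0.1000 / (0.5·0.1000 + 0.55·0.9000) ≈ 0.0917
After a second stylistic marker='present': P(author K) = 0.5·0.0917 / (0.5·0.0917 + 0.55·0.9083) ≈ 0.0841
After a second stylistic marker='present': P(author K) = 0.5·0.0841 / (0.5·0.0841 + 0.55·0.9159) ≈ 0.0770
After a second stylistic marker='present': P(author K) = 0.5·0.0770 / (0.5·0.0770 + 0.55·0.9230) ≈ 0.0705
After a stylometric feature='absent': P(author K) = 0.45·0.0705 / (0.45·0.0705 + 0.85·0.9295) ≈ 0.0386
After a stylometric feature='absent': P(author K) = 0.45·0.0386 / (0.45·0.0386 + 0.85·0.9614) ≈ 0.0208

0.021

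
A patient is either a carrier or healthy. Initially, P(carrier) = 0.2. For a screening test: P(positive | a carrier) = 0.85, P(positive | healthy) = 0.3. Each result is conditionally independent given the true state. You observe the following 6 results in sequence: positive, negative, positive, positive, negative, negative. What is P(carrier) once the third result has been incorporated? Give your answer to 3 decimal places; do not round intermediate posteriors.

0.301

Each posterior becomes the prior for the next update.
After 'positive': P(carrier) = 0.85·0.2000 / (0.85·0.2000 + 0.3·0.8000) ≈ 0.4146
After 'negative': P(carrier) = 0.15·0.4146 / (0.15·0.4146 + 0.7·0.5854) ≈ 0.1318
After 'positive': P(carrier) = 0.85·0.1318 / (0.85·0.1318 + 0.3·0.8682) ≈ 0.3007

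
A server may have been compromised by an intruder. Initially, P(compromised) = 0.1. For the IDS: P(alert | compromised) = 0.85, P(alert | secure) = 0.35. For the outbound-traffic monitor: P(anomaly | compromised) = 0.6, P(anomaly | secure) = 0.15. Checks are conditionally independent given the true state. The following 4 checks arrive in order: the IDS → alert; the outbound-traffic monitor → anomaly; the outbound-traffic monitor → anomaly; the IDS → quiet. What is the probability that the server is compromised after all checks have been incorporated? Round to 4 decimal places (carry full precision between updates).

0.4991

After the IDS='alert': P(compromised) = 0.85·0.1000 / (0.85·0.1000 + 0.35·0.9000) ≈ 0.2125
After the outbound-traffic monitor='anomaly': P(compromised) = 0.6·0.2125 / (0.6·0.2125 + 0.15·0.7875) ≈ 0.5191
After the outbound-traffic monitor='anomaly': P(compromised) = 0.6·0.5191 / (0.6·0.5191 + 0.15·0.4809) ≈ 0.8119
After the IDS='quiet': P(compromised) = 0.15·0.8119 / (0.15·0.8119 + 0.65·0.1881) ≈ 0.4991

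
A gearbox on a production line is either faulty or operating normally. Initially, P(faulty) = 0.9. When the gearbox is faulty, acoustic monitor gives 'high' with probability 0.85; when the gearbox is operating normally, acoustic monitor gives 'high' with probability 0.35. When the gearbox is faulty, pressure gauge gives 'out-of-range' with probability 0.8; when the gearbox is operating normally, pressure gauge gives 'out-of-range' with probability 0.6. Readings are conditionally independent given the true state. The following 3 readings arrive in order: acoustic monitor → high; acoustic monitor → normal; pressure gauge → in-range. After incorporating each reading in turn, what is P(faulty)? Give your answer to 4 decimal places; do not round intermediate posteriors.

0.7161

After acoustic monitor='high': P(faulty) = 0.85·0.9000 / (0.85·0.9000 + 0.35·0.1000) ≈ 0.9563
After acoustic monitor='normal': P(faulty) = 0.15·0.9563 / (0.15·0.9563 + 0.65·0.0437) ≈ 0.8345
After pressure gauge='in-range': P(faulty) = 0.2·0.8345 / (0.2·0.8345 + 0.4·0.1655) ≈ 0.7161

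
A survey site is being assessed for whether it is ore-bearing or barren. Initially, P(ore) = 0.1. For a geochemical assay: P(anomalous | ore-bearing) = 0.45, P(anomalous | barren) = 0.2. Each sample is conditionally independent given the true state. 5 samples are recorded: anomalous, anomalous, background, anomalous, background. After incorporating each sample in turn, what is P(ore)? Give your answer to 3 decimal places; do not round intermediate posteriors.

Each posterior becomes the prior for the next update.
After 'anomalous': P(ore) = 0.45·0.1000 / (0.45·0.1000 + 0.2·0.9000) ≈ 0.2000
After 'anomalous': P(ore) = 0.45·0.2000 / (0.45·0.2000 + 0.2·0.8000) ≈ 0.3600
After 'background': P(ore) = 0.55·0.3600 / (0.55·0.3600 + 0.8·0.6400) ≈ 0.2789
After 'anomalous': P(ore) = 0.45·0.2789 / (0.45·0.2789 + 0.2·0.7211) ≈ 0.4653
After 'background': P(ore) = 0.55·0.4653 / (0.55·0.4653 + 0.8·0.5347) ≈ 0.3743

0.374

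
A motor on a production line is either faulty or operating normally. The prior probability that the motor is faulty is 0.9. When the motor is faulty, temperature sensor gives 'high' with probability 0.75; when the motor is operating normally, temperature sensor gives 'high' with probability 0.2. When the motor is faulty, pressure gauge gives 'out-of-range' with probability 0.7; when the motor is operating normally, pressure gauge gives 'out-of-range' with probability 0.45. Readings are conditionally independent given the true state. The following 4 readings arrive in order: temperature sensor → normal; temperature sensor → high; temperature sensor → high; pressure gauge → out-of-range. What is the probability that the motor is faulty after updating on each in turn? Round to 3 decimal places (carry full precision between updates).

0.984

Each posterior becomes the prior for the next update.
After temperature sensor='normal': P(faulty) = 0.25·0.9000 / (0.25·0.9000 + 0.8·0.1000) ≈ 0.7377
After temperature sensor='high': P(faulty) = 0.75·0.7377 / (0.75·0.7377 + 0.2·0.2623) ≈ 0.9134
After temperature sensor='high': P(faulty) = 0.75·0.9134 / (0.75·0.9134 + 0.2·0.0866) ≈ 0.9753
After pressure gauge='out-of-range': P(faulty) = 0.7·0.9753 / (0.7·0.9753 + 0.45·0.0247) ≈ 0.9840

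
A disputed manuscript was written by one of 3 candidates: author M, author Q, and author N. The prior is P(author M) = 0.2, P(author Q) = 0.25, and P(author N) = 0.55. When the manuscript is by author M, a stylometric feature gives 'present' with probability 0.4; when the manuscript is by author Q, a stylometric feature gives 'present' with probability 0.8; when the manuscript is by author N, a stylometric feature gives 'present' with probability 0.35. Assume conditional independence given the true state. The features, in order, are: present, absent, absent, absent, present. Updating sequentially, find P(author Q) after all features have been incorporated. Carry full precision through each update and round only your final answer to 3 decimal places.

After 'present': normaliser = 0.4·0.2000 + 0.8·0.2500 + 0.35·0.5500; P(author M) ≈ 0.1693, P(author Q) ≈ 0.4233, P(author N) ≈ 0.4074
After 'absent': normaliser = 0.6·0.1693 + 0.2·0.4233 + 0.65·0.4074; P(author M) ≈ 0.2252, P(author Q) ≈ 0.1877, P(author N) ≈ 0.5871
After 'absent': normaliser = 0.6·0.2252 + 0.2·0.1877 + 0.65·0.5871; P(author M) ≈ 0.2438, P(author Q) ≈ 0.0677, P(author N) ≈ 0.6885
After 'absent': normaliser = 0.6·0.2438 + 0.2·0.0677 + 0.65·0.6885; P(author M) ≈ 0.2409, P(author Q) ≈ 0.0223, P(author N) ≈ 0.7368
After 'present': normaliser = 0.4·0.2409 + 0.8·0.0223 + 0.35·0.7368; P(author M) ≈ 0.2589, P(author Q) ≈ 0.0479, P(author N) ≈ 0.6931

0.048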